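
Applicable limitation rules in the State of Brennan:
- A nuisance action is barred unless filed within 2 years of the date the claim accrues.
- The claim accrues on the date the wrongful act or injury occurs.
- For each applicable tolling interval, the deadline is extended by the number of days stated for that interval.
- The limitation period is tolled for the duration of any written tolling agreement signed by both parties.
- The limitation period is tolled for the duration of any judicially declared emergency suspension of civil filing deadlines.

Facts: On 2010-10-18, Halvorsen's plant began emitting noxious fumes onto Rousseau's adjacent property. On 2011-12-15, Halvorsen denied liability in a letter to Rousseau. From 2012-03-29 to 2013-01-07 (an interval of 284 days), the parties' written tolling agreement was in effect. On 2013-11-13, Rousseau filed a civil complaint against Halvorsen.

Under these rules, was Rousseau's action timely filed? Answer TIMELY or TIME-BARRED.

The limitation period began to run on 2010-10-18.
2 years from 2010-10-18 is 2012-10-18.
Because the written tolling agreement ran from 2012-03-29 to 2013-01-07, the deadline is extended by 284 days to 2013-07-29.
The other events in the timeline have no effect on the limitation period under the stated rules.
The 2013-11-13 filing falls after the 2013-07-29 deadline; the claim is time-barred.

TIME-BARRED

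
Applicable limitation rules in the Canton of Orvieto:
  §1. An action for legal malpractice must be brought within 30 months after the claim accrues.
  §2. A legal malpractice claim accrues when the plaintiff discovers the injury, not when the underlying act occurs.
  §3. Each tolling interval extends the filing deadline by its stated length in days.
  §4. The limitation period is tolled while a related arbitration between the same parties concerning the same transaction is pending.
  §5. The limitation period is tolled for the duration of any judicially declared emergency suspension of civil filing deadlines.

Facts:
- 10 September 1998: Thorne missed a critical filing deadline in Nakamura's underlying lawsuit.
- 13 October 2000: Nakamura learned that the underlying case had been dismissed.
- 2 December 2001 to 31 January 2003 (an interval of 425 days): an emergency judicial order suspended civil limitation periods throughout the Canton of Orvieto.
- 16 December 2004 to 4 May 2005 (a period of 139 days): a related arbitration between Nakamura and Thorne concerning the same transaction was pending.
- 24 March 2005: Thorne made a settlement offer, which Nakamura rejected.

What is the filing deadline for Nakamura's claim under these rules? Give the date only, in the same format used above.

11 June 2004

The claim did not accrue until Nakamura discovered the injury on 13 October 2000; the 10 September 1998 act date does not start the clock under the stated rule.
The untolled deadline — 30 months after 13 October 2000 — is 13 April 2003.
The period was tolled for 425 days by the emergency suspension of filing deadlines (2 December 2001 to 31 January 2003), pushing the deadline to 11 June 2004.
By the time the pending related arbitration began on 16 December 2004, the limitation period had already expired on 11 June 2004; that interval cannot revive it.
None of the other events listed affects the running of the period under the stated rules.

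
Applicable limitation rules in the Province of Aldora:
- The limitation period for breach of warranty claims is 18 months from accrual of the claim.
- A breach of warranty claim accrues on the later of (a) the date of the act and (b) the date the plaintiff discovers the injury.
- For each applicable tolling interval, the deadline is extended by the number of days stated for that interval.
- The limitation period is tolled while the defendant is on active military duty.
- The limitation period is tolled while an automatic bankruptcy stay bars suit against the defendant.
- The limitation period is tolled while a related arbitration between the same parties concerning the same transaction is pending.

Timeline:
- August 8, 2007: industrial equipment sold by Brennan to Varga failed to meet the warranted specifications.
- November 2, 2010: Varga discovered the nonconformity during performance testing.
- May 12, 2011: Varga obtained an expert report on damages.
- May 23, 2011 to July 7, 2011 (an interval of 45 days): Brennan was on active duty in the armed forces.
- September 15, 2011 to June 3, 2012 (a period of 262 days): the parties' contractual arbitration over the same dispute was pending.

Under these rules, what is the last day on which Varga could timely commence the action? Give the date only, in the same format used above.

March 5, 2013

Taking the later of the act (August 8, 2007) and discovery (November 2, 2010), the claim accrued on November 2, 2010.
The untolled deadline — 18 months after November 2, 2010 — is May 2, 2012.
The period was tolled for 45 days by the defendant's active military service (May 23, 2011 to July 7, 2011), pushing the deadline to June 16, 2012.
Because the pending related arbitration ran from September 15, 2011 to June 3, 2012, the deadline is extended by 262 days to March 5, 2013.
None of the other events listed affects the running of the period under the stated rules.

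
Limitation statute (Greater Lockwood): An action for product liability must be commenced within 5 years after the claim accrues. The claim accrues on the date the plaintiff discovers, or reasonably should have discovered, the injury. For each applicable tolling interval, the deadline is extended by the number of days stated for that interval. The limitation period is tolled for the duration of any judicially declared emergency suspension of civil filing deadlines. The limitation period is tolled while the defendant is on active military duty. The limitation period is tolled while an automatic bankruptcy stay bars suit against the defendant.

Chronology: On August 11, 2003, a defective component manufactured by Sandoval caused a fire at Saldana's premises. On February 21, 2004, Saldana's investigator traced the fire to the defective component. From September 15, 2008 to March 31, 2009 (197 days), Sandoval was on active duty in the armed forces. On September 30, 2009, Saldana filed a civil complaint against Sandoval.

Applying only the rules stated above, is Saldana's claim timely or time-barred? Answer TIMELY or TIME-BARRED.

TIME-BARRED

Accrual is tied to discovery, so the period began on February 21, 2004 rather than on August 11, 2003 when the act occurred.
5 years from February 21, 2004 is February 21, 2009.
The period was tolled for 197 days by the defendant's active military service (September 15, 2008 to March 31, 2009), pushing the deadline to September 6, 2009.
Filing on September 30, 2009 missed the September 6, 2009 deadline — the action is time-barred.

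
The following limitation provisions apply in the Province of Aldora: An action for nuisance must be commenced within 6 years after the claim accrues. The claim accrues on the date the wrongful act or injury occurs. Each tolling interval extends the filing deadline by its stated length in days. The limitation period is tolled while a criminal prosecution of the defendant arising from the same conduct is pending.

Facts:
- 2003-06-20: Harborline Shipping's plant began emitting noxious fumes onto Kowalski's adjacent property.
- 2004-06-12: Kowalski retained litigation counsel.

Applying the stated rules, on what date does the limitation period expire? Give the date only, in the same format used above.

The claim accrued on 2003-06-20, when the wrongful act occurred.
6 years from 2003-06-20 is 2009-06-20.
None of the other events listed affects the running of the period under the stated rules.

2009-06-20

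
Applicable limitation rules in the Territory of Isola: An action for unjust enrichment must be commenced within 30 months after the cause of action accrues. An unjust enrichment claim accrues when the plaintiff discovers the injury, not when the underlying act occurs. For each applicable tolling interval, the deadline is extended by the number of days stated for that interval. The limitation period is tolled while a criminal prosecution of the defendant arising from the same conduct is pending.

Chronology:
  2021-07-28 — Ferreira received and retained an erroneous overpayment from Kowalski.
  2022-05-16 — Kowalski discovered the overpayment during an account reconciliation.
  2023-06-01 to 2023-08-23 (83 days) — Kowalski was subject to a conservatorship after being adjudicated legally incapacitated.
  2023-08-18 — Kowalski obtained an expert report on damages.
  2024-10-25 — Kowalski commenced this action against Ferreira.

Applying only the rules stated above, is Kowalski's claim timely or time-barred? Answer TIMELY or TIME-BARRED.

TIMELY

Accrual is tied to discovery, so the period began on 2022-05-16 rather than on 2021-07-28 when the act occurred.
The untolled deadline — 30 months after 2022-05-16 — is 2024-11-16.
Although the plaintiff's incapacity ran from 2023-06-01 to 2023-08-23, the stated rules do not make that a tolling event, so it is disregarded.
The other events in the timeline have no effect on the limitation period under the stated rules.
Kowalski filed on 2024-10-25, before the 2024-11-16 deadline, so the action is timely.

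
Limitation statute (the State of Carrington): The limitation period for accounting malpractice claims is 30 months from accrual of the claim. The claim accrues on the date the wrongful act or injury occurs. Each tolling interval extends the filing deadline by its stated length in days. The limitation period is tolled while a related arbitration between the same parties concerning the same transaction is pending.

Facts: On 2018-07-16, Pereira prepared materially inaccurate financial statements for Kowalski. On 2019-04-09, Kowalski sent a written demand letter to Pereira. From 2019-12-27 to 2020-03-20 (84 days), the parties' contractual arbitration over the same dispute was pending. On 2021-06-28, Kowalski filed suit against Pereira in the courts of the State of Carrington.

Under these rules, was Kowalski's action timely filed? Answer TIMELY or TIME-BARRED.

TIME-BARRED

The claim accrued on 2018-07-16, when the wrongful act occurred.
30 months from 2018-07-16 is 2021-01-16.
The pending related arbitration from 2019-12-27 to 2020-03-20 tolled the period for 84 days, extending the deadline to 2021-04-10.
Nothing else in the chronology tolls or restarts the period.
Kowalski filed on 2021-06-28, after the 2021-04-10 deadline, so the action is time-barred.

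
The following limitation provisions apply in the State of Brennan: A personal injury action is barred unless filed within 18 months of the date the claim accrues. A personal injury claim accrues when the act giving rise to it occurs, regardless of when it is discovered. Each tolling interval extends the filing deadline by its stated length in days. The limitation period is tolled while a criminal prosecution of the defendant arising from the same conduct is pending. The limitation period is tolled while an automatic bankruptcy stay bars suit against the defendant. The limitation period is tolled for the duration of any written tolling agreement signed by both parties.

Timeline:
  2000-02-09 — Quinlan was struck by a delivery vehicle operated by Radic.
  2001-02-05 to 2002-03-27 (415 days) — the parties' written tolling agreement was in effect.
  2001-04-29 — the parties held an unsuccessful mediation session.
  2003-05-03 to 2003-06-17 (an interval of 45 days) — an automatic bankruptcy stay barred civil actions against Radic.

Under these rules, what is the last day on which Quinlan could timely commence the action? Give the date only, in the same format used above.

2002-09-28

The claim accrued on 2000-02-09, when the wrongful act occurred.
Adding the 18 months base period to 2000-02-09 gives a deadline of 2001-08-09, before any tolling.
The period was tolled for 415 days by the written tolling agreement (2001-02-05 to 2002-03-27), pushing the deadline to 2002-09-28.
The automatic bankruptcy stay starting 2003-05-03 came too late — the period had run on 2002-09-28 — and so does not extend the deadline.
Nothing else in the chronology tolls or restarts the period.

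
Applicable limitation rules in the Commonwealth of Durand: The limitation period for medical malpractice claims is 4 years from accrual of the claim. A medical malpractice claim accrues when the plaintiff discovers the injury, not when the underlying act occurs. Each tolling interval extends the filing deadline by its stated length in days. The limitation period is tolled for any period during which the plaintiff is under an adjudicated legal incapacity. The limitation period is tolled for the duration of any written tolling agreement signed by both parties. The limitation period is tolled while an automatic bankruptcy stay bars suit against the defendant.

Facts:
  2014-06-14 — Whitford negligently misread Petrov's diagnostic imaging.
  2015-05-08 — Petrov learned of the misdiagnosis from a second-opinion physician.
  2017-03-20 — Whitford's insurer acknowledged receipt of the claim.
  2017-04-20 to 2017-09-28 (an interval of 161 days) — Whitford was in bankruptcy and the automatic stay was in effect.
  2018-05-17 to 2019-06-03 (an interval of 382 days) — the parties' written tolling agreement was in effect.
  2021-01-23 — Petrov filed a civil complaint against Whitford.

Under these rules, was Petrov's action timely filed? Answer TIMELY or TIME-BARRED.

Accrual is tied to discovery, so the period began on 2015-05-08 rather than on 2014-06-14 when the act occurred.
Adding the 4 years base period to 2015-05-08 gives a deadline of 2019-05-08, before any tolling.
The automatic bankruptcy stay from 2017-04-20 to 2017-09-28 tolled the period for 161 days, extending the deadline to 2019-10-16.
The written tolling agreement from 2018-05-17 to 2019-06-03 tolled the period for 382 days, extending the deadline to 2020-11-01.
None of the other events listed affects the running of the period under the stated rules.
Filing on 2021-01-23 missed the 2020-11-01 deadline — the action is time-barred.

TIME-BARRED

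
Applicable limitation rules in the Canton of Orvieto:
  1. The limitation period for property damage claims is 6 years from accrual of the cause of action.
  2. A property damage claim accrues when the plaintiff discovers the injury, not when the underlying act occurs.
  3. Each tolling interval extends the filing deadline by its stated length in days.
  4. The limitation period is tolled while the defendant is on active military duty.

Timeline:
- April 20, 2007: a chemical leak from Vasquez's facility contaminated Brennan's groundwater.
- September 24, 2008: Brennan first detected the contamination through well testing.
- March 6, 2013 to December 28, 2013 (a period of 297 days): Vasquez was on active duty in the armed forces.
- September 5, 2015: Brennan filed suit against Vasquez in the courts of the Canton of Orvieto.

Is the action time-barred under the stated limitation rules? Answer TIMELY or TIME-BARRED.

Accrual is tied to discovery, so the period began on September 24, 2008 rather than on April 20, 2007 when the act occurred.
6 years from September 24, 2008 is September 24, 2014.
The period was tolled for 297 days by the defendant's active military service (March 6, 2013 to December 28, 2013), pushing the deadline to July 18, 2015.
The September 5, 2015 filing falls after the July 18, 2015 deadline; the claim is time-barred.

TIME-BARRED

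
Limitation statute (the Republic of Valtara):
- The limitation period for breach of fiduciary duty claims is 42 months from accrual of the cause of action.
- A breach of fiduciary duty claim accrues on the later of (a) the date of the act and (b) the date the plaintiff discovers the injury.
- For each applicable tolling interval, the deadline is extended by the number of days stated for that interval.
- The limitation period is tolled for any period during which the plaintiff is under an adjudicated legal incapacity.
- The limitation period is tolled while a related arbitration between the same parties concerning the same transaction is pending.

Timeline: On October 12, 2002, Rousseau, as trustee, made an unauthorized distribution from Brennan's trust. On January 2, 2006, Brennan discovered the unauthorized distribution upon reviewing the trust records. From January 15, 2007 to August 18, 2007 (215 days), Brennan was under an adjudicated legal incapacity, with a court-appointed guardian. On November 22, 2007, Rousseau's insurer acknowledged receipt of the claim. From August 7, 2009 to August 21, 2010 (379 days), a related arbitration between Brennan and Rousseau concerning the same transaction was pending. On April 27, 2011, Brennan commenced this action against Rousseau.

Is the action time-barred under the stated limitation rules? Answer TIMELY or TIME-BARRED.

Because discovery on January 2, 2006 post-dates the October 12, 2002 act, accrual under the later-of rule falls on January 2, 2006.
The untolled deadline — 42 months after January 2, 2006 — is July 2, 2009.
The plaintiff's legal incapacity from January 15, 2007 to August 18, 2007 tolled the period for 215 days, extending the deadline to February 2, 2010.
The pending related arbitration from August 7, 2009 to August 21, 2010 tolled the period for 379 days, extending the deadline to February 16, 2011.
Nothing else in the chronology tolls or restarts the period.
Brennan filed on April 27, 2011, after the February 16, 2011 deadline, so the action is time-barred.

TIME-BARRED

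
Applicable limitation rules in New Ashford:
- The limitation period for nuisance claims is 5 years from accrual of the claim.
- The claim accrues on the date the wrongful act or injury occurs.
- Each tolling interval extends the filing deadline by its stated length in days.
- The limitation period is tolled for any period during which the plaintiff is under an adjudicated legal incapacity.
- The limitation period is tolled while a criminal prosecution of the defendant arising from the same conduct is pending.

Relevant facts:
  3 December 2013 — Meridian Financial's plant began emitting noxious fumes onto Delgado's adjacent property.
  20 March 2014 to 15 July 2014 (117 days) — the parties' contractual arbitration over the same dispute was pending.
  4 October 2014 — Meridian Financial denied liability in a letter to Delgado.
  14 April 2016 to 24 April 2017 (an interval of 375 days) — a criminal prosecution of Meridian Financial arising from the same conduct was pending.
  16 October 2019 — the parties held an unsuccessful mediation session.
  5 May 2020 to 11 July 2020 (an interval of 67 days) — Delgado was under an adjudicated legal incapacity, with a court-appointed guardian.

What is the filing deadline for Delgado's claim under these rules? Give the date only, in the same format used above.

13 December 2019

The claim accrued on 3 December 2013, when the wrongful act occurred.
Adding the 5 years base period to 3 December 2013 gives a deadline of 3 December 2018, before any tolling.
The period was tolled for 375 days by the pending criminal prosecution (14 April 2016 to 24 April 2017), pushing the deadline to 13 December 2019.
By the time the plaintiff's legal incapacity began on 5 May 2020, the limitation period had already expired on 13 December 2019; that interval cannot revive it.
The pending related arbitration from 20 March 2014 to 15 July 2014 does not toll the period, because no stated rule makes a pending arbitration a tolling event.
The other events in the timeline have no effect on the limitation period under the stated rules.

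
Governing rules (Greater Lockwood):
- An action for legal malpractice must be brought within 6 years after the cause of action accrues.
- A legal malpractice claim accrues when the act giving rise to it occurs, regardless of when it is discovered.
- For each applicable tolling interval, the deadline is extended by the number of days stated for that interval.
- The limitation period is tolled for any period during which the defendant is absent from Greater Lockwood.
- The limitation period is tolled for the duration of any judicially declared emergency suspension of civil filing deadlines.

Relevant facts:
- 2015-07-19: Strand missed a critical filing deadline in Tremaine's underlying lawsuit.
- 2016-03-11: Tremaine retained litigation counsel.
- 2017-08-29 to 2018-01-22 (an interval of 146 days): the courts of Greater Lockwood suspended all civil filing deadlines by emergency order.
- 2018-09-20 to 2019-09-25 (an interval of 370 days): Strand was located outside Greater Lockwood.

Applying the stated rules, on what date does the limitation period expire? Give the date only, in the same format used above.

2022-12-17

The claim accrued on 2015-07-19, when the wrongful act occurred.
Adding the 6 years base period to 2015-07-19 gives a deadline of 2021-07-19, before any tolling.
The period was tolled for 146 days by the emergency suspension of filing deadlines (2017-08-29 to 2018-01-22), pushing the deadline to 2021-12-12.
The period was tolled for 370 days by the defendant's absence from the jurisdiction (2018-09-20 to 2019-09-25), pushing the deadline to 2022-12-17.
Nothing else in the chronology tolls or restarts the period.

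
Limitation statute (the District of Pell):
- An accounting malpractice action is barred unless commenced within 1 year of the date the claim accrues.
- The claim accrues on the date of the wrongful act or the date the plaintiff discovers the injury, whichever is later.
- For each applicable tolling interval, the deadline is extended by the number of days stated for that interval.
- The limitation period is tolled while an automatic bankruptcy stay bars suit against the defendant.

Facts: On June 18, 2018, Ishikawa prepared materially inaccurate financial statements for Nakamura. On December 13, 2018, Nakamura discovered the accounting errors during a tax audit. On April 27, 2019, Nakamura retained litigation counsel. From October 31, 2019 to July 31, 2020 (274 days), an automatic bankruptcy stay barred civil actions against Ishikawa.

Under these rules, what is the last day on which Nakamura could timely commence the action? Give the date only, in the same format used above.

The claim accrued on December 13, 2018 — the later of the June 18, 2018 act and the December 13, 2018 discovery.
Adding the 1 year base period to December 13, 2018 gives a deadline of December 13, 2019, before any tolling.
The automatic bankruptcy stay from October 31, 2019 to July 31, 2020 tolled the period for 274 days, extending the deadline to September 12, 2020.
Nothing else in the chronology tolls or restarts the period.

September 12, 2020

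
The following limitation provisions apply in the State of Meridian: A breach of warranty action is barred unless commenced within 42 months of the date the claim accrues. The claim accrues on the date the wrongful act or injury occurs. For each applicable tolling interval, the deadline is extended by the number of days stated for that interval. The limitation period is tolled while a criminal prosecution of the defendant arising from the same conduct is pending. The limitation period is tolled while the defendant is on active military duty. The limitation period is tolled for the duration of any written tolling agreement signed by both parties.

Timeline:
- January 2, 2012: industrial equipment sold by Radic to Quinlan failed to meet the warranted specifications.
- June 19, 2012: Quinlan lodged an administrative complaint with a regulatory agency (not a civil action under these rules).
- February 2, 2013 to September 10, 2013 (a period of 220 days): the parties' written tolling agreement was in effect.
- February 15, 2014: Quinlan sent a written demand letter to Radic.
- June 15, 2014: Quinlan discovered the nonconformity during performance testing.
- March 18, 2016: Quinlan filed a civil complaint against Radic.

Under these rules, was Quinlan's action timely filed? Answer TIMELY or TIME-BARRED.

Because the rule ties accrual to occurrence, the claim accrued on January 2, 2012, not on the June 15, 2014 discovery date.
The untolled deadline — 42 months after January 2, 2012 — is July 2, 2015.
The period was tolled for 220 days by the written tolling agreement (February 2, 2013 to September 10, 2013), pushing the deadline to February 7, 2016.
Nothing else in the chronology tolls or restarts the period.
Filing on March 18, 2016 missed the February 7, 2016 deadline — the action is time-barred.

TIME-BARRED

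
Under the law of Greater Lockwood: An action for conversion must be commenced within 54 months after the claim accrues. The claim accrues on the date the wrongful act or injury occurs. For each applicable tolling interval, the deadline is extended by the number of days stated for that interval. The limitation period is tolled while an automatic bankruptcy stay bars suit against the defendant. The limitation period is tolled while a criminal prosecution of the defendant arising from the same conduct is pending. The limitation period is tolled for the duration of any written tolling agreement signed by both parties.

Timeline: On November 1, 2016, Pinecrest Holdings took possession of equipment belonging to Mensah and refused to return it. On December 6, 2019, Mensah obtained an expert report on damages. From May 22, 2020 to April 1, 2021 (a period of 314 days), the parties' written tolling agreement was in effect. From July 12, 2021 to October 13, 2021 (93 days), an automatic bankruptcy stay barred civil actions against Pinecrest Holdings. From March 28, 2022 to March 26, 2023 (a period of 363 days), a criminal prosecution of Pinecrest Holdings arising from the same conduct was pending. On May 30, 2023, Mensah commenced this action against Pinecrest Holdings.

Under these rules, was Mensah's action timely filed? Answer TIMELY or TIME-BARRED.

TIMELY

The claim accrued on November 1, 2016, the date of the act.
The untolled deadline — 54 months after November 1, 2016 — is May 1, 2021.
The period was tolled for 314 days by the written tolling agreement (May 22, 2020 to April 1, 2021), pushing the deadline to March 11, 2022.
Because the automatic bankruptcy stay ran from July 12, 2021 to October 13, 2021, the deadline is extended by 93 days to June 12, 2022.
The pending criminal prosecution from March 28, 2022 to March 26, 2023 tolled the period for 363 days, extending the deadline to June 10, 2023.
Nothing else in the chronology tolls or restarts the period.
Mensah filed on May 30, 2023, before the June 10, 2023 deadline, so the action is timely.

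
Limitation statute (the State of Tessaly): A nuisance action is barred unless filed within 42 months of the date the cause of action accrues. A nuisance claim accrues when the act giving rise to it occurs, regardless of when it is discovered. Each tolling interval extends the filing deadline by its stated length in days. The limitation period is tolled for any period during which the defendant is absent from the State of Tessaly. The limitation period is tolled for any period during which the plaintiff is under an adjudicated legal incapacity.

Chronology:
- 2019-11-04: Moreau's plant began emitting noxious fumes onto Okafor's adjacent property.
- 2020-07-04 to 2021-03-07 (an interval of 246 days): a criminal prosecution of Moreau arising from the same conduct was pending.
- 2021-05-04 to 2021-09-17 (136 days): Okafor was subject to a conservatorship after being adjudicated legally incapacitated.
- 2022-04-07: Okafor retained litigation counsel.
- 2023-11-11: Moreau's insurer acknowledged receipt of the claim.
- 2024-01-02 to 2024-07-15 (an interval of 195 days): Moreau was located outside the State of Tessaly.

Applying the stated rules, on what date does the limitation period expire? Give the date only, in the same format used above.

The claim accrued on 2019-11-04, when the wrongful act occurred.
Adding the 42 months base period to 2019-11-04 gives a deadline of 2023-05-04, before any tolling.
The period was tolled for 136 days by the plaintiff's legal incapacity (2021-05-04 to 2021-09-17), pushing the deadline to 2023-09-17.
By the time the defendant's absence from the jurisdiction began on 2024-01-02, the limitation period had already expired on 2023-09-17; that interval cannot revive it.
Although a criminal prosecution ran from 2020-07-04 to 2021-03-07, the stated rules do not make that a tolling event, so it is disregarded.
The other events in the timeline have no effect on the limitation period under the stated rules.

2023-09-17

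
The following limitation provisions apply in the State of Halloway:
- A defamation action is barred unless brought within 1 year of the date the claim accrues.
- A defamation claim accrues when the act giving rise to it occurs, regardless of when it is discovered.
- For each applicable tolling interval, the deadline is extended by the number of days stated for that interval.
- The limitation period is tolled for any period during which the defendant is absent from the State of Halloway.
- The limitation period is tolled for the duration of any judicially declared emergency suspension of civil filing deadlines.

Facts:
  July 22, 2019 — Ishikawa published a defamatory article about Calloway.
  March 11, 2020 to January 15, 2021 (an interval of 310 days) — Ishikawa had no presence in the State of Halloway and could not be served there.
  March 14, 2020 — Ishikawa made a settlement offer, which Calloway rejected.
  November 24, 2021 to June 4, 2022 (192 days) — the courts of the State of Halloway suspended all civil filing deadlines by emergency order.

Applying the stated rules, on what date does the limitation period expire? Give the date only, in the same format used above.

The claim accrued on July 22, 2019, the date of the act.
The untolled deadline — 1 year after July 22, 2019 — is July 22, 2020.
The defendant's absence from the jurisdiction from March 11, 2020 to January 15, 2021 tolled the period for 310 days, extending the deadline to May 28, 2021.
The emergency suspension of filing deadlines from November 24, 2021 to June 4, 2022 began after the period had already run on May 28, 2021, so it has no tolling effect.
None of the other events listed affects the running of the period under the stated rules.

May 28, 2021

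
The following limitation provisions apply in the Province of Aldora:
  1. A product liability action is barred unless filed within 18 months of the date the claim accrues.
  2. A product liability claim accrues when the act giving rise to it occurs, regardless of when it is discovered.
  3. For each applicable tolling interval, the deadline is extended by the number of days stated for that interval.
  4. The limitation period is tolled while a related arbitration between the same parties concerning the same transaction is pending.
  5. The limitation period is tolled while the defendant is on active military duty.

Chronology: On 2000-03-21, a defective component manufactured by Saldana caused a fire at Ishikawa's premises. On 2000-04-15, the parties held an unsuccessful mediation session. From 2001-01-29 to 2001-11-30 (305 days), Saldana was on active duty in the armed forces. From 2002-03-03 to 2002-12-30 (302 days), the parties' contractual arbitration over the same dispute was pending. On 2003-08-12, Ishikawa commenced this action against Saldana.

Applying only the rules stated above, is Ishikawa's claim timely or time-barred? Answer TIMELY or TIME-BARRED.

TIME-BARRED

The limitation period began to run on 2000-03-21.
18 months from 2000-03-21 is 2001-09-21.
The defendant's active military service from 2001-01-29 to 2001-11-30 tolled the period for 305 days, extending the deadline to 2002-07-23.
The period was tolled for 302 days by the pending related arbitration (2002-03-03 to 2002-12-30), pushing the deadline to 2003-05-21.
Nothing else in the chronology tolls or restarts the period.
The 2003-08-12 filing falls after the 2003-05-21 deadline; the claim is time-barred.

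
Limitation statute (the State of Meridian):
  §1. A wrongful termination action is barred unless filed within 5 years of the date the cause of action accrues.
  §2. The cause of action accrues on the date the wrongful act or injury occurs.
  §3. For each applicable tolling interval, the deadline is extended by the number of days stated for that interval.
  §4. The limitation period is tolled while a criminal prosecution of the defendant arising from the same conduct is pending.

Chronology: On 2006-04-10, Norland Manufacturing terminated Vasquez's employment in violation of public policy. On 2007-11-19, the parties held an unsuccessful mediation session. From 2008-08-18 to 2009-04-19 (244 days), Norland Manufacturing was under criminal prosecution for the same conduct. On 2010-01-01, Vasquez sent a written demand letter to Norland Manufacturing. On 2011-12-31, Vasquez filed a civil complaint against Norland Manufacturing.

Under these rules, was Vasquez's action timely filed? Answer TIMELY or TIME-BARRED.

The limitation period began to run on 2006-04-10.
Adding the 5 years base period to 2006-04-10 gives a deadline of 2011-04-10, before any tolling.
Because the pending criminal prosecution ran from 2008-08-18 to 2009-04-19, the deadline is extended by 244 days to 2011-12-10.
None of the other events listed affects the running of the period under the stated rules.
Vasquez filed on 2011-12-31, after the 2011-12-10 deadline, so the action is time-barred.

TIME-BARRED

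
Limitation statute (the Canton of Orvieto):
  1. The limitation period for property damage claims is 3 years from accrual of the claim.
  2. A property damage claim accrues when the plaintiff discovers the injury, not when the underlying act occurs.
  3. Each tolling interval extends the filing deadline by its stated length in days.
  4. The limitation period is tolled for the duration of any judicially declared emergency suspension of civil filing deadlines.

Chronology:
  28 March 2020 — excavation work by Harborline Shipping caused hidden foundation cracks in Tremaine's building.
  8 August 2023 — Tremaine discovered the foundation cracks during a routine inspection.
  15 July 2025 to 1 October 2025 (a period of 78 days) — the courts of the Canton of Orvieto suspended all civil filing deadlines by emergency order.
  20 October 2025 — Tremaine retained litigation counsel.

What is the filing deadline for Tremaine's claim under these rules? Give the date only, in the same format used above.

25 October 2026

Accrual is tied to discovery, so the period began on 8 August 2023 rather than on 28 March 2020 when the act occurred.
The untolled deadline — 3 years after 8 August 2023 — is 8 August 2026.
Because the emergency suspension of filing deadlines ran from 15 July 2025 to 1 October 2025, the deadline is extended by 78 days to 25 October 2026.
None of the other events listed affects the running of the period under the stated rules.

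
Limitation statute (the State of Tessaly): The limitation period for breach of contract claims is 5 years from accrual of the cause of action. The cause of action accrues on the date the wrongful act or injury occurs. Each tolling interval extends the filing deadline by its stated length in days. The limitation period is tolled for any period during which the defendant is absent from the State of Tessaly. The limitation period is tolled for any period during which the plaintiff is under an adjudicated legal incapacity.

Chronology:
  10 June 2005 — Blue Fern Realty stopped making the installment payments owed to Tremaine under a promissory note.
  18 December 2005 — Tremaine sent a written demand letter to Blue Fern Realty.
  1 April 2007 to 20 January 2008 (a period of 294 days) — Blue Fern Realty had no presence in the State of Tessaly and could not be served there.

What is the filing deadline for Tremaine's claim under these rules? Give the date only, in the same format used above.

31 March 2011

The claim accrued on 10 June 2005, when the wrongful act occurred.
Adding the 5 years base period to 10 June 2005 gives a deadline of 10 June 2010, before any tolling.
The defendant's absence from the jurisdiction from 1 April 2007 to 20 January 2008 tolled the period for 294 days, extending the deadline to 31 March 2011.
Nothing else in the chronology tolls or restarts the period.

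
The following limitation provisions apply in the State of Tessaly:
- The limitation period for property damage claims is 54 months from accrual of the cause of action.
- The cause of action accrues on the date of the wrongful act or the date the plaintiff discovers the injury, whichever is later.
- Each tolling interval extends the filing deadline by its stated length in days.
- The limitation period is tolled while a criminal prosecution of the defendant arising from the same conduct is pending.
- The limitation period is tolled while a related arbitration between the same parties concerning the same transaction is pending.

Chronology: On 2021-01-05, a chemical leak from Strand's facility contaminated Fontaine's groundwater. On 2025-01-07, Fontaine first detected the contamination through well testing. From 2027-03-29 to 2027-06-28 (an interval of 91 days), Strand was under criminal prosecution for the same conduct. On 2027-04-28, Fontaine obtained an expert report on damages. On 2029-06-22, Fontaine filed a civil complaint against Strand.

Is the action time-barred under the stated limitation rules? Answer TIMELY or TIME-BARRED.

Because discovery on 2025-01-07 post-dates the 2021-01-05 act, accrual under the later-of rule falls on 2025-01-07.
54 months from 2025-01-07 is 2029-07-07.
Because the pending criminal prosecution ran from 2027-03-29 to 2027-06-28, the deadline is extended by 91 days to 2029-10-06.
Nothing else in the chronology tolls or restarts the period.
Filing on 2029-06-22 beat the 2029-10-06 deadline — the action is timely.

TIMELY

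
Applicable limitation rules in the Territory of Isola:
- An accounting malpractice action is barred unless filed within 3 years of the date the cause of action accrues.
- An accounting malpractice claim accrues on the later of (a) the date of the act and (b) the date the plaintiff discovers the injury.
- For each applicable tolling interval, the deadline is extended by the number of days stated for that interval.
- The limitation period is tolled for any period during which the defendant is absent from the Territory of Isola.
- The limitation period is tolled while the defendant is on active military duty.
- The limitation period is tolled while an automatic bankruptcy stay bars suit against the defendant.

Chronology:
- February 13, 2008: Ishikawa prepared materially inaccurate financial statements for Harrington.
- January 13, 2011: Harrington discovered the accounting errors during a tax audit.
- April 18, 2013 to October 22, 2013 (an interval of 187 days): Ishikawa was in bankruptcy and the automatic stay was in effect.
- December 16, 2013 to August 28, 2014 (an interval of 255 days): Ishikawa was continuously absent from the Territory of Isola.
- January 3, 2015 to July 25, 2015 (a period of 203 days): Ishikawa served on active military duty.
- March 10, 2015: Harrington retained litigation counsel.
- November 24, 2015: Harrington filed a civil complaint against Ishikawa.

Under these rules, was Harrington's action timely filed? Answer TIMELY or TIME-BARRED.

Taking the later of the act (February 13, 2008) and discovery (January 13, 2011), the claim accrued on January 13, 2011.
The untolled deadline — 3 years after January 13, 2011 — is January 13, 2014.
The automatic bankruptcy stay from April 18, 2013 to October 22, 2013 tolled the period for 187 days, extending the deadline to July 19, 2014.
The period was tolled for 255 days by the defendant's absence from the jurisdiction (December 16, 2013 to August 28, 2014), pushing the deadline to March 31, 2015.
The defendant's active military service from January 3, 2015 to July 25, 2015 tolled the period for 203 days, extending the deadline to October 20, 2015.
The other events in the timeline have no effect on the limitation period under the stated rules.
Filing on November 24, 2015 missed the October 20, 2015 deadline — the action is time-barred.

TIME-BARRED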